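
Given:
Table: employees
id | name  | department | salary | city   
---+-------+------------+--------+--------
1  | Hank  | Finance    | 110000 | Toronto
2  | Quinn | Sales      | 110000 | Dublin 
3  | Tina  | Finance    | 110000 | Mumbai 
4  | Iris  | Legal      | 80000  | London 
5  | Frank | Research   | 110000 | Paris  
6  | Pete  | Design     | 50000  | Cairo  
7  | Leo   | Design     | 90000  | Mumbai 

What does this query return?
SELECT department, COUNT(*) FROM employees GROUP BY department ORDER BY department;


Assigning each row to its department group:
  Hank -> Finance
  Quinn -> Sales
  Tina -> Finance
  Iris -> Legal
  Frank -> Research
  Pete -> Design
  Leo -> Design


5 groups:
Design, 2
Finance, 2
Legal, 1
Research, 1
Sales, 1


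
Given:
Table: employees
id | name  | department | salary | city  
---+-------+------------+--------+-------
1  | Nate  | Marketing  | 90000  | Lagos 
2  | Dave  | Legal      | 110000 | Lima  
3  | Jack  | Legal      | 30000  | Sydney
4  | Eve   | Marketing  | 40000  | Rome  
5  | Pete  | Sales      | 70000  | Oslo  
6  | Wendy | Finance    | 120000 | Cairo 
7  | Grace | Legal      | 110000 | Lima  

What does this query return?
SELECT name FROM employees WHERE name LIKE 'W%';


LIKE 'W%' matches names starting with 'W'
Matching: 1

1 rows:
Wendy


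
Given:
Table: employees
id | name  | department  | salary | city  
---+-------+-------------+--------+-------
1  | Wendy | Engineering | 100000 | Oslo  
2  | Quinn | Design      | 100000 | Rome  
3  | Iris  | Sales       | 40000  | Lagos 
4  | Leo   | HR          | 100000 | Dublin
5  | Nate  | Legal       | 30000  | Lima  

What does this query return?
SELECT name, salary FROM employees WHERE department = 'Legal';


Filtering: department = 'Legal'
Matching rows: 1

1 rows:
Nate, 30000


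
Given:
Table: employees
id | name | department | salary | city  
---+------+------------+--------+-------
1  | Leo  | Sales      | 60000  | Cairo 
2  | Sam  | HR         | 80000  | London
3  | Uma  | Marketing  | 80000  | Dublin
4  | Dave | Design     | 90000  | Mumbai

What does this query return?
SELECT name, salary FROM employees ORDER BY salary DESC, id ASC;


Sorting by salary DESC, then id ASC for ties

4 rows:
Dave, 90000
Sam, 80000
Uma, 80000
Leo, 60000


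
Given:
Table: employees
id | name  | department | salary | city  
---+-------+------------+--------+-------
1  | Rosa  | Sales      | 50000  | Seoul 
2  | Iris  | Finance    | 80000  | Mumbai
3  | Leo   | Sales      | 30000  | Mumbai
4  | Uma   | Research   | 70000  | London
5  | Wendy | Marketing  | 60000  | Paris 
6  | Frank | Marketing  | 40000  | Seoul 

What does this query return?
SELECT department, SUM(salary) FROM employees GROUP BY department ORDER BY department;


Summing salary within each department:
  Finance: 80000 = 80000
  Marketing: 60000 + 40000 = 100000
  Research: 70000 = 70000
  Sales: 50000 + 30000 = 80000


4 groups:
Finance, 80000
Marketing, 100000
Research, 70000
Sales, 80000


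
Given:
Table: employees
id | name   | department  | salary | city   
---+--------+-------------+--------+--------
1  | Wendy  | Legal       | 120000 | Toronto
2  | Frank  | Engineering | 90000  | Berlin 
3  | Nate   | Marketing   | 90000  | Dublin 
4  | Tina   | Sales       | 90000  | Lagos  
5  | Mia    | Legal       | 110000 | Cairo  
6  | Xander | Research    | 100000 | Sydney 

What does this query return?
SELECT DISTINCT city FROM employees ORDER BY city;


All 'city' values (row order): Toronto, Berlin, Dublin, Lagos, Cairo, Sydney
Removing duplicates leaves 6 unique value(s).

6 values:
Berlin
Cairo
Dublin
Lagos
Sydney
Toronto


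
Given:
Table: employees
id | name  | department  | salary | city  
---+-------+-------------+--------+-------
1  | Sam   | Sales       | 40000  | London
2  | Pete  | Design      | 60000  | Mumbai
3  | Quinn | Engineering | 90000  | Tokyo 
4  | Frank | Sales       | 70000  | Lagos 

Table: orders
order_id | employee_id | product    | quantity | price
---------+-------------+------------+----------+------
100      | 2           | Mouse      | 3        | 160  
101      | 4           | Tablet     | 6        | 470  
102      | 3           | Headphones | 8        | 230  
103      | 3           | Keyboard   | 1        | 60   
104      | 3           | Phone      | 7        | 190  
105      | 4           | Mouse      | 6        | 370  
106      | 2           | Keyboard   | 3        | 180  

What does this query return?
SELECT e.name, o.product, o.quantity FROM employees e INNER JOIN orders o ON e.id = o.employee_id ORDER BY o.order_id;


Joining employees.id = orders.employee_id:
  employee Pete (id=2) -> order Mouse
  employee Frank (id=4) -> order Tablet
  employee Quinn (id=3) -> order Headphones
  employee Quinn (id=3) -> order Keyboard
  employee Quinn (id=3) -> order Phone
  employee Frank (id=4) -> order Mouse
  employee Pete (id=2) -> order Keyboard


7 rows:
Pete, Mouse, 3
Frank, Tablet, 6
Quinn, Headphones, 8
Quinn, Keyboard, 1
Quinn, Phone, 7
Frank, Mouse, 6
Pete, Keyboard, 3


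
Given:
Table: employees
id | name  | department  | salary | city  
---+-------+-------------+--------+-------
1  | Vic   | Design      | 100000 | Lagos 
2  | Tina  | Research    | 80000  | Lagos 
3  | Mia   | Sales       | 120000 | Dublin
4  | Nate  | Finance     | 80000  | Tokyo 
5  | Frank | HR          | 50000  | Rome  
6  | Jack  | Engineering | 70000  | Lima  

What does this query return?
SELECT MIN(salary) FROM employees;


Salaries: 100000, 80000, 120000, 80000, 50000, 70000
MIN = 50000

50000


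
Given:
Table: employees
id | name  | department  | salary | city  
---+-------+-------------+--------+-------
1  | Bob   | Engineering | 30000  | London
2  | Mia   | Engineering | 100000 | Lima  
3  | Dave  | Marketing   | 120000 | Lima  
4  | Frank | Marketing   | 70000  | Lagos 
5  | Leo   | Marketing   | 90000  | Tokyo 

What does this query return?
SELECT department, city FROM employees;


Projecting columns: department, city

5 rows:
Engineering, London
Engineering, Lima
Marketing, Lima
Marketing, Lagos
Marketing, Tokyo


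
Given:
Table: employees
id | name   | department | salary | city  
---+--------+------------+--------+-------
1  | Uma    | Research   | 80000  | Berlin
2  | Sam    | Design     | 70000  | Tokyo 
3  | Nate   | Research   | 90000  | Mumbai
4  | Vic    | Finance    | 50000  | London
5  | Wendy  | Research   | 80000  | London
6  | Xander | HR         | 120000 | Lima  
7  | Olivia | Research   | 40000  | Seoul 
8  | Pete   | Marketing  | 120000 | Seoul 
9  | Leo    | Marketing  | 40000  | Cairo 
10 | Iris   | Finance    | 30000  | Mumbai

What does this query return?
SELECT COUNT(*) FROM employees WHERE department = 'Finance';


Counting rows where department = 'Finance'
  Vic -> MATCH
  Iris -> MATCH


2


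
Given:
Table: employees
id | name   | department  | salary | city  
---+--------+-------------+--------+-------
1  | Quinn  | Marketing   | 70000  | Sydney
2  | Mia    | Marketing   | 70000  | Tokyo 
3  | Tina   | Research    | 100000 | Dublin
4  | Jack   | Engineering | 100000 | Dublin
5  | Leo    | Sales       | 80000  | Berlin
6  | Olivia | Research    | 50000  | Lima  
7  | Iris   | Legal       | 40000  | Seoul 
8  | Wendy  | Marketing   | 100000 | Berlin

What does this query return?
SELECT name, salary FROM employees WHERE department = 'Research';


Filtering: department = 'Research'
Matching rows: 2

2 rows:
Tina, 100000
Olivia, 50000


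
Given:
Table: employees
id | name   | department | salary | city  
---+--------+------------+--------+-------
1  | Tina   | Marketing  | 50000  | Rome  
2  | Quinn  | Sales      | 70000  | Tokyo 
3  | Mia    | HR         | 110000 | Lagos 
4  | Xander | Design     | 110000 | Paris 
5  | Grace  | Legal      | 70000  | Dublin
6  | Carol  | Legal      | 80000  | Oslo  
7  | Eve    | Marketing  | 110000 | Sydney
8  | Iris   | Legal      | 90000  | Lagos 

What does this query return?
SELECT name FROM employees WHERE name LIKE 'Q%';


LIKE 'Q%' matches names starting with 'Q'
Matching: 1

1 rows:
Quinn


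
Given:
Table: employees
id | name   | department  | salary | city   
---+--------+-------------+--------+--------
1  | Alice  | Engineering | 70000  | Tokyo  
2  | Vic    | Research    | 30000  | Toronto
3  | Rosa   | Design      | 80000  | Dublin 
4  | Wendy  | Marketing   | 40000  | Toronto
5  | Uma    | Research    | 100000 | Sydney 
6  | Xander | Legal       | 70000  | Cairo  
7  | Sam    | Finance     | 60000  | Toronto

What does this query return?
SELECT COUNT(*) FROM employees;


COUNT(*) counts all rows

7


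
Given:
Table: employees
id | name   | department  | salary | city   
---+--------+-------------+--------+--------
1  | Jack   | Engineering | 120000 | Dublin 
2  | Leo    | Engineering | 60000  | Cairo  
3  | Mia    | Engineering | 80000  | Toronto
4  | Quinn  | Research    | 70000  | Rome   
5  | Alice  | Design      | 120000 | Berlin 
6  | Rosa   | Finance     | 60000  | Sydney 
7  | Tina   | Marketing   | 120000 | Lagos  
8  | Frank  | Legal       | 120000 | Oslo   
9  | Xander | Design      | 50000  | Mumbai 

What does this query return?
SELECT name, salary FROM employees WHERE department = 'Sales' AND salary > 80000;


Filtering: department = 'Sales' AND salary > 80000
Matching: 0 rows

Empty result set (0 rows)


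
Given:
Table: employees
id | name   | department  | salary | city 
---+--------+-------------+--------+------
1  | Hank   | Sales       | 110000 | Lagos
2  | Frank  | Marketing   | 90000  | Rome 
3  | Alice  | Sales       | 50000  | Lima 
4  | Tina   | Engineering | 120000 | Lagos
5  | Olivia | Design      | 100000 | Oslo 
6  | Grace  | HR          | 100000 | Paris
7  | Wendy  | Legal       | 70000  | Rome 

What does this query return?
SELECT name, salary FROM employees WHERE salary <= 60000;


Filtering: salary <= 60000
Matching: 1 rows

1 rows:
Alice, 50000


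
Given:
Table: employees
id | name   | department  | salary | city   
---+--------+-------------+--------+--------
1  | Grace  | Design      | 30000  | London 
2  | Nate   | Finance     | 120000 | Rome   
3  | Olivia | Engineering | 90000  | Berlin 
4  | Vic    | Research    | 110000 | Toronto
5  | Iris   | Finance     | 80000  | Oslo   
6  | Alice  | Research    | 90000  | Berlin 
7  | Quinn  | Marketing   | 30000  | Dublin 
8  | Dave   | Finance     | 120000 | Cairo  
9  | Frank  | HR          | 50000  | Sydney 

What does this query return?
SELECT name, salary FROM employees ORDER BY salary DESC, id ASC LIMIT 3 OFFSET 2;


Sort by salary DESC (id ASC tiebreak), then skip 2 and take 3
Rows 3 through 5

3 rows:
Vic, 110000
Olivia, 90000
Alice, 90000


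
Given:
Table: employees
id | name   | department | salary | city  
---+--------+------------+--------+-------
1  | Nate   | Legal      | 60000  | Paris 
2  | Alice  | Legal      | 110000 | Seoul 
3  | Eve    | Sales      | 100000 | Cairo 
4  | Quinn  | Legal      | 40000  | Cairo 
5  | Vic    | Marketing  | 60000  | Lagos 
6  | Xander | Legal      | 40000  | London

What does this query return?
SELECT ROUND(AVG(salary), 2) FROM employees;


SUM(salary) = 410000
COUNT = 6
ROUND(AVG, 2) = ROUND(410000 / 6, 2) = 68333.33

68333.33


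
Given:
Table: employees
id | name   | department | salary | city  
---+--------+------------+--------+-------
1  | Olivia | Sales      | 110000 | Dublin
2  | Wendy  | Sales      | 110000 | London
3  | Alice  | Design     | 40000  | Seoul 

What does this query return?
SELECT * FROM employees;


SELECT * returns all 3 rows with all columns

3 rows:
1, Olivia, Sales, 110000, Dublin
2, Wendy, Sales, 110000, London
3, Alice, Design, 40000, Seoul


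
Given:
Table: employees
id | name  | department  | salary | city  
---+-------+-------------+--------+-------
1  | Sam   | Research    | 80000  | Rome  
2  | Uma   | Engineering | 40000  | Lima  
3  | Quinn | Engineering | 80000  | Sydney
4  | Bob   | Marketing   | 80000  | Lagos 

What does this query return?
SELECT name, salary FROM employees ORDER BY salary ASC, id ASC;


Sorting by salary ASC, then id ASC for ties

4 rows:
Uma, 40000
Sam, 80000
Quinn, 80000
Bob, 80000


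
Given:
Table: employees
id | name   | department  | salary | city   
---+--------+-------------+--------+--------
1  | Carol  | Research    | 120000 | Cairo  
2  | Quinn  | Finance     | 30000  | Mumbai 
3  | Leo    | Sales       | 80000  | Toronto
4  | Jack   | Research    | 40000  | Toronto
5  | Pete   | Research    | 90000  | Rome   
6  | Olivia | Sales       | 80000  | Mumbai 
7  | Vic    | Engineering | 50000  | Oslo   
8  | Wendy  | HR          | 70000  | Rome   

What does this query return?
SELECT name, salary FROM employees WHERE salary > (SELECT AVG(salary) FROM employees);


Subquery: AVG(salary) = 70000.0
Filtering: salary > 70000.0
  Carol (120000) -> MATCH
  Leo (80000) -> MATCH
  Pete (90000) -> MATCH
  Olivia (80000) -> MATCH


4 rows:
Carol, 120000
Leo, 80000
Pete, 90000
Olivia, 80000


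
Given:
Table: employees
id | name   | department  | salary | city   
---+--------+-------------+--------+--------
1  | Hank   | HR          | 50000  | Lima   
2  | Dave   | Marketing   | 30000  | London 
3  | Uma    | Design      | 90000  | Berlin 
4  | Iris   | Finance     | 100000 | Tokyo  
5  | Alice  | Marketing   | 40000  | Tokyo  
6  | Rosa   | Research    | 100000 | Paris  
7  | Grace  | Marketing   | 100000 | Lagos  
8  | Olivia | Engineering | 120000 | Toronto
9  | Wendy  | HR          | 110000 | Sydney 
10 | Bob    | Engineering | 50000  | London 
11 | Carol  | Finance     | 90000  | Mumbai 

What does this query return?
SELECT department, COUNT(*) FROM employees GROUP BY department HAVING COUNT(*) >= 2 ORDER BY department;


Groups with count >= 2:
  Engineering: 2 -> PASS
  Finance: 2 -> PASS
  HR: 2 -> PASS
  Marketing: 3 -> PASS
  Design: 1 -> filtered out
  Research: 1 -> filtered out


4 groups:
Engineering, 2
Finance, 2
HR, 2
Marketing, 3


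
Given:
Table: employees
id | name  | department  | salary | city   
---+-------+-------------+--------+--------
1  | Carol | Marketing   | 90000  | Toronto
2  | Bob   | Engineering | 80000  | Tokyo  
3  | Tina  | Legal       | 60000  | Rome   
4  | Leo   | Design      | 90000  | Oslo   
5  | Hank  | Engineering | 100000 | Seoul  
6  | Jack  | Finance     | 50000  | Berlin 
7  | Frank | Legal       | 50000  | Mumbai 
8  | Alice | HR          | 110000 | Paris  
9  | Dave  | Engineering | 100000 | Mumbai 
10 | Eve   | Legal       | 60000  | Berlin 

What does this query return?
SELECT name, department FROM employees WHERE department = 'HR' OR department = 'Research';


Filtering: department = 'HR' OR 'Research'
Matching: 1 rows

1 rows:
Alice, HR


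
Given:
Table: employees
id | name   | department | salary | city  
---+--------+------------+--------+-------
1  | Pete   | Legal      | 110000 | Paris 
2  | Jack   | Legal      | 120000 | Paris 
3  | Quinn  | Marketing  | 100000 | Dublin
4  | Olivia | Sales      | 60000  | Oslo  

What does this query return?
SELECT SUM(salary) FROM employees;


SUM(salary) = 110000 + 120000 + 100000 + 60000 = 390000

390000


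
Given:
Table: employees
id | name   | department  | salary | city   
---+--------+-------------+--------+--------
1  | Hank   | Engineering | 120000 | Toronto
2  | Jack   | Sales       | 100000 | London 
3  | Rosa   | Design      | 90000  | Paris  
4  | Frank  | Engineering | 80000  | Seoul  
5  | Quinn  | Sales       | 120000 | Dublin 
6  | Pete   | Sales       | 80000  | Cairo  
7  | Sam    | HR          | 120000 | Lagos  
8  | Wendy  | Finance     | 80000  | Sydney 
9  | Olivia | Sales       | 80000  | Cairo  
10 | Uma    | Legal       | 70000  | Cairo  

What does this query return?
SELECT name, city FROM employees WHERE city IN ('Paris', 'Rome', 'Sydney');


Filtering: city IN ('Paris', 'Rome', 'Sydney')
Matching: 2 rows

2 rows:
Rosa, Paris
Wendy, Sydney


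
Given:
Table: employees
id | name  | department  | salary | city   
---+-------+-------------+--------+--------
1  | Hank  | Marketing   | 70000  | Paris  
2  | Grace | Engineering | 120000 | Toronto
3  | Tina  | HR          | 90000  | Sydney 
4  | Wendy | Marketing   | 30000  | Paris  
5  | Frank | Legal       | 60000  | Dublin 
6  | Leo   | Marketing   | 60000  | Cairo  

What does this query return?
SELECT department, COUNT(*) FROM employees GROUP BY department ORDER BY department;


Assigning each row to its department group:
  Hank -> Marketing
  Grace -> Engineering
  Tina -> HR
  Wendy -> Marketing
  Frank -> Legal
  Leo -> Marketing


4 groups:
Engineering, 1
HR, 1
Legal, 1
Marketing, 3


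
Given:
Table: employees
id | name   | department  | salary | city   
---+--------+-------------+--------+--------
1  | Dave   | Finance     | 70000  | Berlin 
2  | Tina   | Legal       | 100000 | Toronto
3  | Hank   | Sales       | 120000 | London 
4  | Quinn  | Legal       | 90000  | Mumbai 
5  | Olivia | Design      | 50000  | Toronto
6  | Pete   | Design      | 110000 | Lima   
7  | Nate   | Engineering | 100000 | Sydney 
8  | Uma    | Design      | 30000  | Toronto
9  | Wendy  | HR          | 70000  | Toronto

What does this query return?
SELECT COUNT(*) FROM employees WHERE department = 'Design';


Counting rows where department = 'Design'
  Olivia -> MATCH
  Pete -> MATCH
  Uma -> MATCH


3


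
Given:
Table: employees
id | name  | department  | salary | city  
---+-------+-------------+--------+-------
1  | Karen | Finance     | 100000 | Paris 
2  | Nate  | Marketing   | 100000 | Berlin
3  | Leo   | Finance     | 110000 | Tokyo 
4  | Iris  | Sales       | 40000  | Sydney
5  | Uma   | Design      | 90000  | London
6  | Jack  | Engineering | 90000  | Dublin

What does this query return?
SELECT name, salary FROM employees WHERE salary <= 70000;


Filtering: salary <= 70000
Matching: 1 rows

1 rows:
Iris, 40000


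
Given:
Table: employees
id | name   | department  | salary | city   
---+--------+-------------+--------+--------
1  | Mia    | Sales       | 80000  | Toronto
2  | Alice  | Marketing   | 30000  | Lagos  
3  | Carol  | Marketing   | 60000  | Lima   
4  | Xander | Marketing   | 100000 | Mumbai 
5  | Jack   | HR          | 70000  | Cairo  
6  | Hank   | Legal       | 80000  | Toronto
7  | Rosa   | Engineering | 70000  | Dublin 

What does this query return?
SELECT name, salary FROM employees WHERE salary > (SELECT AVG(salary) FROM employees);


Subquery: AVG(salary) = 70000.0
Filtering: salary > 70000.0
  Mia (80000) -> MATCH
  Xander (100000) -> MATCH
  Hank (80000) -> MATCH


3 rows:
Mia, 80000
Xander, 100000
Hank, 80000


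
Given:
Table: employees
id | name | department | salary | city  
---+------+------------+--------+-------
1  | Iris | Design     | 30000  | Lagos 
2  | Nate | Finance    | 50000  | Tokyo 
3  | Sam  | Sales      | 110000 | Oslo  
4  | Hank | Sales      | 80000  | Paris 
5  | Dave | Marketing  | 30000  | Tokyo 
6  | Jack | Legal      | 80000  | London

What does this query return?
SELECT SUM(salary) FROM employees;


SUM(salary) = 30000 + 50000 + 110000 + 80000 + 30000 + 80000 = 380000

380000


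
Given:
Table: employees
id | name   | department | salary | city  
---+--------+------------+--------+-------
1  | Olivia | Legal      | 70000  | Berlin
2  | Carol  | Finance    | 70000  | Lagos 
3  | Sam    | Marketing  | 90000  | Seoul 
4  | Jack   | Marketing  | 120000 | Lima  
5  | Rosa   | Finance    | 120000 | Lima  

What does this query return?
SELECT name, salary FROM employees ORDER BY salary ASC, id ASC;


Sorting by salary ASC, then id ASC for ties

5 rows:
Olivia, 70000
Carol, 70000
Sam, 90000
Jack, 120000
Rosa, 120000


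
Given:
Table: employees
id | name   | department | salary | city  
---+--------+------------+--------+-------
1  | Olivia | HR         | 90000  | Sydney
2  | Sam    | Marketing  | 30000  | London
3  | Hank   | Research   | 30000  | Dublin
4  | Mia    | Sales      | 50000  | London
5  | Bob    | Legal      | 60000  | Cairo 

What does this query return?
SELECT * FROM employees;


SELECT * returns all 5 rows with all columns

5 rows:
1, Olivia, HR, 90000, Sydney
2, Sam, Marketing, 30000, London
3, Hank, Research, 30000, Dublin
4, Mia, Sales, 50000, London
5, Bob, Legal, 60000, Cairo


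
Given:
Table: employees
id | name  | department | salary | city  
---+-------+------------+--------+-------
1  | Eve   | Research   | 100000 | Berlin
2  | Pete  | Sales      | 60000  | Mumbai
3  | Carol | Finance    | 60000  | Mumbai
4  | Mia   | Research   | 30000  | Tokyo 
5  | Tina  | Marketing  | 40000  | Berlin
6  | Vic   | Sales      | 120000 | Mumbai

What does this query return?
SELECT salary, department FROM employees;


Projecting columns: salary, department

6 rows:
100000, Research
60000, Sales
60000, Finance
30000, Research
40000, Marketing
120000, Sales


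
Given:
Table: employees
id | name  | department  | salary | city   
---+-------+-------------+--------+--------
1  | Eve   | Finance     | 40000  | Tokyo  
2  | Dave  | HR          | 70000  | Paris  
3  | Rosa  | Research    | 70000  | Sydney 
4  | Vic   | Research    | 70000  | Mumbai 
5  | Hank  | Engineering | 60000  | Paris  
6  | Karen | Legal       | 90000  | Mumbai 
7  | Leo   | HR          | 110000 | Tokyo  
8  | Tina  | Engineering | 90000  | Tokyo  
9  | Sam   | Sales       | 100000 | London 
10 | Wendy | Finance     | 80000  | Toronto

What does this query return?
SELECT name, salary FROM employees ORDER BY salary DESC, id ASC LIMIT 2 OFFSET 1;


Sort by salary DESC (id ASC tiebreak), then skip 1 and take 2
Rows 2 through 3

2 rows:
Sam, 100000
Karen, 90000


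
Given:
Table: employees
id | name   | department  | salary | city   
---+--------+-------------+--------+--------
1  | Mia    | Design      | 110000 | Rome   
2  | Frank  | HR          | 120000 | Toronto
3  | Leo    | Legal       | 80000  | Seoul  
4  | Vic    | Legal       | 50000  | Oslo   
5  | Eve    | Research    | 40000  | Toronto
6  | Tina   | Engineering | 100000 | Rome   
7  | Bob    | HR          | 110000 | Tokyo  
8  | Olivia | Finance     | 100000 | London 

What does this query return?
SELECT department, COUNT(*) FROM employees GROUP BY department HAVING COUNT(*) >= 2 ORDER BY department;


Groups with count >= 2:
  HR: 2 -> PASS
  Legal: 2 -> PASS
  Design: 1 -> filtered out
  Engineering: 1 -> filtered out
  Finance: 1 -> filtered out
  Research: 1 -> filtered out


2 groups:
HR, 2
Legal, 2


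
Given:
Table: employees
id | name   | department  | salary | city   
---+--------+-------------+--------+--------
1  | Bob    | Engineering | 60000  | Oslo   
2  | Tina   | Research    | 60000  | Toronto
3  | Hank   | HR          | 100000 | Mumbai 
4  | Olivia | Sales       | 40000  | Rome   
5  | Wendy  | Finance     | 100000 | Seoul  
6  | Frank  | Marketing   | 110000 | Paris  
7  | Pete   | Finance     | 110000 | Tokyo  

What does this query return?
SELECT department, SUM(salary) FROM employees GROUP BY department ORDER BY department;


Summing salary within each department:
  Engineering: 60000 = 60000
  Finance: 100000 + 110000 = 210000
  HR: 100000 = 100000
  Marketing: 110000 = 110000
  Research: 60000 = 60000
  Sales: 40000 = 40000


6 groups:
Engineering, 60000
Finance, 210000
HR, 100000
Marketing, 110000
Research, 60000
Sales, 40000


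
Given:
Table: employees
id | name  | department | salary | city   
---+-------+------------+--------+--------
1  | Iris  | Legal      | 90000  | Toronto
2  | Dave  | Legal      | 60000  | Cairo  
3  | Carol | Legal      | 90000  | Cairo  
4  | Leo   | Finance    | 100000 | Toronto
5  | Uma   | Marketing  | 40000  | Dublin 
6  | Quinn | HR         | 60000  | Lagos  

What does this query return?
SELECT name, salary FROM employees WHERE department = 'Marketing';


Filtering: department = 'Marketing'
Matching rows: 1

1 rows:
Uma, 40000


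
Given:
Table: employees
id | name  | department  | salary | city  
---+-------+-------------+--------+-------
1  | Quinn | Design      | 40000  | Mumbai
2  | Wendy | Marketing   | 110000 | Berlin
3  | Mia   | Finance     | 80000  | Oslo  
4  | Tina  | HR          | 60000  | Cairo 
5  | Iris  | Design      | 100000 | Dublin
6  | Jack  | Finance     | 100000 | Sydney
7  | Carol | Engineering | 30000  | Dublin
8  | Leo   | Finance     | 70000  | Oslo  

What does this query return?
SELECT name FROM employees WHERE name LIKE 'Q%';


LIKE 'Q%' matches names starting with 'Q'
Matching: 1

1 rows:
Quinn


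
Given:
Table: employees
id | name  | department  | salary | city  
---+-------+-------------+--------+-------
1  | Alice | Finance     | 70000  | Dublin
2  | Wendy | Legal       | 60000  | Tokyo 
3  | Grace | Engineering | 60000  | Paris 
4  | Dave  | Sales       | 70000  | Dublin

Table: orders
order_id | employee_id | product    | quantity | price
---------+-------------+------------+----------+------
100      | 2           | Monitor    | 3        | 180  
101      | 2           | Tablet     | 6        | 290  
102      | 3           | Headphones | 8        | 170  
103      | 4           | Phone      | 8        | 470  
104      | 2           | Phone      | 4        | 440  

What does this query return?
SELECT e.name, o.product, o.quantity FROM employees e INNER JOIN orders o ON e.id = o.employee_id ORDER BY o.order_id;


Joining employees.id = orders.employee_id:
  employee Wendy (id=2) -> order Monitor
  employee Wendy (id=2) -> order Tablet
  employee Grace (id=3) -> order Headphones
  employee Dave (id=4) -> order Phone
  employee Wendy (id=2) -> order Phone


5 rows:
Wendy, Monitor, 3
Wendy, Tablet, 6
Grace, Headphones, 8
Dave, Phone, 8
Wendy, Phone, 4


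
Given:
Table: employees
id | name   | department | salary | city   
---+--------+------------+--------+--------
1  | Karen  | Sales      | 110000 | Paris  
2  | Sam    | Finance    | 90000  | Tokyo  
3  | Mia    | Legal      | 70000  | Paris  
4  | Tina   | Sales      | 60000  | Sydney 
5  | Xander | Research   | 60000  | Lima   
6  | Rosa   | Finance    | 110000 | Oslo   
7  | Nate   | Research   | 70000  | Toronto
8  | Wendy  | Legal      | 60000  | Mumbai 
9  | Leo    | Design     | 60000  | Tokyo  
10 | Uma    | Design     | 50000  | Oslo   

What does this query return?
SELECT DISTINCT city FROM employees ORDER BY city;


All 'city' values (row order): Paris, Tokyo, Paris, Sydney, Lima, Oslo, Toronto, Mumbai, Tokyo, Oslo
Removing duplicates leaves 7 unique value(s).

7 values:
Lima
Mumbai
Oslo
Paris
Sydney
Tokyo
Toronto


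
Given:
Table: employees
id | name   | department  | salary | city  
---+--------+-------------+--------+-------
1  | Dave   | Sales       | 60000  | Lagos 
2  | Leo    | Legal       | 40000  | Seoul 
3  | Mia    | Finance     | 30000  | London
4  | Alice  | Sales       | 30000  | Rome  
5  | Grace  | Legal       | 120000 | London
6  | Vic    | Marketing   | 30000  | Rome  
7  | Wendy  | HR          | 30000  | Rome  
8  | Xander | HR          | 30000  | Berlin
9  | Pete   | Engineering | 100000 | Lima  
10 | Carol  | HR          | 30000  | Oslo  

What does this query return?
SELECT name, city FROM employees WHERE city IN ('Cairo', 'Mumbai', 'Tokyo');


Filtering: city IN ('Cairo', 'Mumbai', 'Tokyo')
Matching: 0 rows

Empty result set (0 rows)


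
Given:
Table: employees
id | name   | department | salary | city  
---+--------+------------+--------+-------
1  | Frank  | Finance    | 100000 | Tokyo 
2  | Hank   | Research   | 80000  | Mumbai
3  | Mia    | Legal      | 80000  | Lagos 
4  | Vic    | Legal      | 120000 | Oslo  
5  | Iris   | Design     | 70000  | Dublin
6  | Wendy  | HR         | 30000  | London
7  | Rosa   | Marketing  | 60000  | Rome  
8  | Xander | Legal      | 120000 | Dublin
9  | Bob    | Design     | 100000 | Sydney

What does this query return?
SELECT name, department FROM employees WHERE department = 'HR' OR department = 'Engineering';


Filtering: department = 'HR' OR 'Engineering'
Matching: 1 rows

1 rows:
Wendy, HR


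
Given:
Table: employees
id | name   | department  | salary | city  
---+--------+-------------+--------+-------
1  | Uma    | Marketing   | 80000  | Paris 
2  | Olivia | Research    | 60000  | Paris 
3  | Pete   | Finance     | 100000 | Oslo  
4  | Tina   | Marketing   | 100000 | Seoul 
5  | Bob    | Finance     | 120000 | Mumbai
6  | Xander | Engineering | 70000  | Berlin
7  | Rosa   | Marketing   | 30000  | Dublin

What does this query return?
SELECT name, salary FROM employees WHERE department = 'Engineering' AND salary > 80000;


Filtering: department = 'Engineering' AND salary > 80000
Matching: 0 rows

Empty result set (0 rows)


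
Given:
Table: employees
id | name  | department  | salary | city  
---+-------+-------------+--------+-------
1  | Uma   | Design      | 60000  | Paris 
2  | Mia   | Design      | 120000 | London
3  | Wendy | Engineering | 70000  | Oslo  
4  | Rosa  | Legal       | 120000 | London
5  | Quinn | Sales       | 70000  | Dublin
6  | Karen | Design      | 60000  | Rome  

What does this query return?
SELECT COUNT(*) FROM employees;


COUNT(*) counts all rows

6


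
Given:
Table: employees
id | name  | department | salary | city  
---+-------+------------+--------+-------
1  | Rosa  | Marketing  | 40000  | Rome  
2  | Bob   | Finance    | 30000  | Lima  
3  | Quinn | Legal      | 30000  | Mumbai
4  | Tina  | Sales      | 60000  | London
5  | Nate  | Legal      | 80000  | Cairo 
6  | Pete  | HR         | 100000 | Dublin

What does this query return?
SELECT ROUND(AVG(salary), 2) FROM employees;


SUM(salary) = 340000
COUNT = 6
ROUND(AVG, 2) = ROUND(340000 / 6, 2) = 56666.67

56666.67


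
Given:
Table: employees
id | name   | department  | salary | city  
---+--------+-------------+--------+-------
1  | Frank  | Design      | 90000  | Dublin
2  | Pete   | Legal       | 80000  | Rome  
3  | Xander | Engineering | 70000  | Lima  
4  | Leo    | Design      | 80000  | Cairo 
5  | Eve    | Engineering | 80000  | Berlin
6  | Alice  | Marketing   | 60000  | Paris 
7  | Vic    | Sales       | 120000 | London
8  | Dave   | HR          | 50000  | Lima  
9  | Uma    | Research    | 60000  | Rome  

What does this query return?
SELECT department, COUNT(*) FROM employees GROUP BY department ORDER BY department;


Assigning each row to its department group:
  Frank -> Design
  Pete -> Legal
  Xander -> Engineering
  Leo -> Design
  Eve -> Engineering
  Alice -> Marketing
  Vic -> Sales
  Dave -> HR
  Uma -> Research


7 groups:
Design, 2
Engineering, 2
HR, 1
Legal, 1
Marketing, 1
Research, 1
Sales, 1


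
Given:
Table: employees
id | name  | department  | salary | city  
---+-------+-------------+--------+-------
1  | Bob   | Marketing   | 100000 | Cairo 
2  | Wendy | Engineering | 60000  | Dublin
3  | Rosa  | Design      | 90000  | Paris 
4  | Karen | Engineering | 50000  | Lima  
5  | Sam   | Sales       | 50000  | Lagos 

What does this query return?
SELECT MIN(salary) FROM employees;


Salaries: 100000, 60000, 90000, 50000, 50000
MIN = 50000

50000


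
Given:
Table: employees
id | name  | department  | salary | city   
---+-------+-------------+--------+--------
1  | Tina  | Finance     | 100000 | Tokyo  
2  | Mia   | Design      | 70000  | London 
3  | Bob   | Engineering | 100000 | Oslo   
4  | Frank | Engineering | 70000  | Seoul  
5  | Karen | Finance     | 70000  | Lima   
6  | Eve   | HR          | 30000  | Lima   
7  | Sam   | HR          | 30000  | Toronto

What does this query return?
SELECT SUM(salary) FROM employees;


SUM(salary) = 100000 + 70000 + 100000 + 70000 + 70000 + 30000 + 30000 = 470000

470000


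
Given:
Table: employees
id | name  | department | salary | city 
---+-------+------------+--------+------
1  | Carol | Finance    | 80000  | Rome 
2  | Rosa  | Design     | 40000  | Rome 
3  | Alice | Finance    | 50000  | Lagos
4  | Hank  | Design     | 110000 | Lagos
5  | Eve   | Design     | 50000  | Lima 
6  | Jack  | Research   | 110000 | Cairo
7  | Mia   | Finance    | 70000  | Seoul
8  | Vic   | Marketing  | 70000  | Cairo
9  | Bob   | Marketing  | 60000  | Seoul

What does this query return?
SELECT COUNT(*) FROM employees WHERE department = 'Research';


Counting rows where department = 'Research'
  Jack -> MATCH


1


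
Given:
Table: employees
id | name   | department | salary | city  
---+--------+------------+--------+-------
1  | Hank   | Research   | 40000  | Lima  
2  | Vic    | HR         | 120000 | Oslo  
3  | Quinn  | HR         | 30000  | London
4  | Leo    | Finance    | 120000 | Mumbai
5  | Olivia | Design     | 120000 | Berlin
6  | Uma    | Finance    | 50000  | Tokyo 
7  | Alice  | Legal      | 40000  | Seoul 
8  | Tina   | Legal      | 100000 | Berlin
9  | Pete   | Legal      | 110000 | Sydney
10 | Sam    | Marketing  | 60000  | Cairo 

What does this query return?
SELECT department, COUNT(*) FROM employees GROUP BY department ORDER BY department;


Assigning each row to its department group:
  Hank -> Research
  Vic -> HR
  Quinn -> HR
  Leo -> Finance
  Olivia -> Design
  Uma -> Finance
  Alice -> Legal
  Tina -> Legal
  Pete -> Legal
  Sam -> Marketing


6 groups:
Design, 1
Finance, 2
HR, 2
Legal, 3
Marketing, 1
Research, 1


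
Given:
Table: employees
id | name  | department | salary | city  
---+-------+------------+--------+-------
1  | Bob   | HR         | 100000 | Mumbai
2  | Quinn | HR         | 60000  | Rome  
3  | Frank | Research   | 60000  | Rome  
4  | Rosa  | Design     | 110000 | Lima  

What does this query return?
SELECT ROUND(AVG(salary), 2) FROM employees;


SUM(salary) = 330000
COUNT = 4
ROUND(AVG, 2) = ROUND(330000 / 4, 2) = 82500.0

82500.0


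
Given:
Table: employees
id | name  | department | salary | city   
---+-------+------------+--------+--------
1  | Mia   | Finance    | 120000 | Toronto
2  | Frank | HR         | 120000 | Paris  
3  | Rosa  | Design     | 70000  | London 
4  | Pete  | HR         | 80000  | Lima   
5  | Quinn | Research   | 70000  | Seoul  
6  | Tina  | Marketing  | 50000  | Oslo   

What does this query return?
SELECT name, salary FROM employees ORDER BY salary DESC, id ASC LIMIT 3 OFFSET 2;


Sort by salary DESC (id ASC tiebreak), then skip 2 and take 3
Rows 3 through 5

3 rows:
Pete, 80000
Rosa, 70000
Quinn, 70000


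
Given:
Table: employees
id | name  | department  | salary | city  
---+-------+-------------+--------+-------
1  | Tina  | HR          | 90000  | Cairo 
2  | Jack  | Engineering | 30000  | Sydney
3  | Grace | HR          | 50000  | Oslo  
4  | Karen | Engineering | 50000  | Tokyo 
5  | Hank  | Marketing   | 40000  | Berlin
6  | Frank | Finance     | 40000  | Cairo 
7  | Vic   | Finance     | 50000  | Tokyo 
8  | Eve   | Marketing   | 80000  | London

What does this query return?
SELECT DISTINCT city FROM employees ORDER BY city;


All 'city' values (row order): Cairo, Sydney, Oslo, Tokyo, Berlin, Cairo, Tokyo, London
Removing duplicates leaves 6 unique value(s).

6 values:
Berlin
Cairo
London
Oslo
Sydney
Tokyo


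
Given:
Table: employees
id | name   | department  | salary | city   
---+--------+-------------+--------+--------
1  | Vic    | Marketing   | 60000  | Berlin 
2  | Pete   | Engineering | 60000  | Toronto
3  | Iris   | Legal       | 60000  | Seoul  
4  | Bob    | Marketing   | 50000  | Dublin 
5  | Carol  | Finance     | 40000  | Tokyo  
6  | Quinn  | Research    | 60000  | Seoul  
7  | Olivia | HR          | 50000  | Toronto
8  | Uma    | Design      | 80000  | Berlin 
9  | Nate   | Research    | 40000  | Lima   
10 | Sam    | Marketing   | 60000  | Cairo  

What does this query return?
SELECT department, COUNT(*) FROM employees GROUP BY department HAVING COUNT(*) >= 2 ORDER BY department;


Groups with count >= 2:
  Marketing: 3 -> PASS
  Research: 2 -> PASS
  Design: 1 -> filtered out
  Engineering: 1 -> filtered out
  Finance: 1 -> filtered out
  HR: 1 -> filtered out
  Legal: 1 -> filtered out


2 groups:
Marketing, 3
Research, 2


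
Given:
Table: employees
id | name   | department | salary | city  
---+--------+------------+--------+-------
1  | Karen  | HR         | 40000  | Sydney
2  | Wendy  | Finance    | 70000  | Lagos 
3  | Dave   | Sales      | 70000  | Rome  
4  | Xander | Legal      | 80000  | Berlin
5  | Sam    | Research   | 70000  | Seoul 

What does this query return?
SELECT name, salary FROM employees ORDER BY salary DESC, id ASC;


Sorting by salary DESC, then id ASC for ties

5 rows:
Xander, 80000
Wendy, 70000
Dave, 70000
Sam, 70000
Karen, 40000


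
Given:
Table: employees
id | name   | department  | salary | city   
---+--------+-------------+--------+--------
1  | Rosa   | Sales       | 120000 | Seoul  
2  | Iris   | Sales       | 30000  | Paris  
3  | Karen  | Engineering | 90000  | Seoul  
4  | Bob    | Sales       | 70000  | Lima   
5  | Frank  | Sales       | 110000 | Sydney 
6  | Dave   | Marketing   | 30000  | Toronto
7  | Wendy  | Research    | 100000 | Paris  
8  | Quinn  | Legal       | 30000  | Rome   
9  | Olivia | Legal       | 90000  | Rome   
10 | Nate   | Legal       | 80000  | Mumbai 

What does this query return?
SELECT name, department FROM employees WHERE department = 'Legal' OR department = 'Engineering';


Filtering: department = 'Legal' OR 'Engineering'
Matching: 4 rows

4 rows:
Karen, Engineering
Quinn, Legal
Olivia, Legal
Nate, Legal


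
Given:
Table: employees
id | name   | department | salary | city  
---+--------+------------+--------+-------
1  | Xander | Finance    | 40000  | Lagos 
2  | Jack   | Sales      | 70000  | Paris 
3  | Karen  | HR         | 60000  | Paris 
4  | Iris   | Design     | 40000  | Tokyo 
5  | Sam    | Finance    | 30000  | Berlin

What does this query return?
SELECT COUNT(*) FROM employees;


COUNT(*) counts all rows

5


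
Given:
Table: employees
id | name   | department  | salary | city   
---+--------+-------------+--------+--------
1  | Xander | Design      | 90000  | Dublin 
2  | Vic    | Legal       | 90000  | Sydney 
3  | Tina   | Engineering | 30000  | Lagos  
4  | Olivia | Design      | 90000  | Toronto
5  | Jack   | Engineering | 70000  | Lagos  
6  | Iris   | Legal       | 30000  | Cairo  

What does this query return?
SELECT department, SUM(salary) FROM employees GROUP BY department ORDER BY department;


Summing salary within each department:
  Design: 90000 + 90000 = 180000
  Engineering: 30000 + 70000 = 100000
  Legal: 90000 + 30000 = 120000


3 groups:
Design, 180000
Engineering, 100000
Legal, 120000


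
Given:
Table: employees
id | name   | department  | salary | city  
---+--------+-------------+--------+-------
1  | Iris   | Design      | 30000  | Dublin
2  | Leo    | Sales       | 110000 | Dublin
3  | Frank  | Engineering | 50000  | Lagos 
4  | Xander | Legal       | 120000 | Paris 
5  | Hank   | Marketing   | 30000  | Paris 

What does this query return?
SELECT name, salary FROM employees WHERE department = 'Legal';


Filtering: department = 'Legal'
Matching rows: 1

1 rows:
Xander, 120000


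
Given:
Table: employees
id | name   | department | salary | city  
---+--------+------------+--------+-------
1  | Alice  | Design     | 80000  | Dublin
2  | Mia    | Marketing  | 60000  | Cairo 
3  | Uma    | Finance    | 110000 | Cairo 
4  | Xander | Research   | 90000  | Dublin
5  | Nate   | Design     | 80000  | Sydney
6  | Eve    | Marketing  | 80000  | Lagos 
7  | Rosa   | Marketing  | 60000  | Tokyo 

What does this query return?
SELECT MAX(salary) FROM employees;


Salaries: 80000, 60000, 110000, 90000, 80000, 80000, 60000
MAX = 110000

110000


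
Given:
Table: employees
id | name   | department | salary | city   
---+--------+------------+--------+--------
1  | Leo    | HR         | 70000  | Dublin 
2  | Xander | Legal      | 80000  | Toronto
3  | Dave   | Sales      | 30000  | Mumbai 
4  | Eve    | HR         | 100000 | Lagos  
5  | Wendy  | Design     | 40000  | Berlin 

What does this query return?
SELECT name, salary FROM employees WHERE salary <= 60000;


Filtering: salary <= 60000
Matching: 2 rows

2 rows:
Dave, 30000
Wendy, 40000


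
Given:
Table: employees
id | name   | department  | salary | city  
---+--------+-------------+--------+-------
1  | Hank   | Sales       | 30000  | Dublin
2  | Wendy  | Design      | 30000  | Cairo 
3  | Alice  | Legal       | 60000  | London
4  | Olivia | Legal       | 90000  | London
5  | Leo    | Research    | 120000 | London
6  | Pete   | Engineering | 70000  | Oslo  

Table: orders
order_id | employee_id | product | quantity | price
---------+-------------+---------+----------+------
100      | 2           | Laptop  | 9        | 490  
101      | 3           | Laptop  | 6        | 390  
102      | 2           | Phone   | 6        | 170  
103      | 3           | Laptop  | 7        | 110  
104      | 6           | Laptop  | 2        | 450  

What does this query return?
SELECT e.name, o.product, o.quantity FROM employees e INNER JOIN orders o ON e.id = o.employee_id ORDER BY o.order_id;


Joining employees.id = orders.employee_id:
  employee Wendy (id=2) -> order Laptop
  employee Alice (id=3) -> order Laptop
  employee Wendy (id=2) -> order Phone
  employee Alice (id=3) -> order Laptop
  employee Pete (id=6) -> order Laptop


5 rows:
Wendy, Laptop, 9
Alice, Laptop, 6
Wendy, Phone, 6
Alice, Laptop, 7
Pete, Laptop, 2
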